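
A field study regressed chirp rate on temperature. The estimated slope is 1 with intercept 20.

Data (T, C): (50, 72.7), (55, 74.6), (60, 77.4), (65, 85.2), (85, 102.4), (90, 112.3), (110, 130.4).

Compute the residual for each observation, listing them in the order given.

T=50: ŷ = 20 + 50 = 70; r = 72.7 − 70 = 2.7
T=55: ŷ = 20 + 55 = 75; r = 74.6 − 75 = -0.4
T=60: ŷ = 20 + 60 = 80; r = 77.4 − 80 = -2.6
T=65: ŷ = 20 + 65 = 85; r = 85.2 − 85 = 0.2
T=85: ŷ = 20 + 85 = 105; r = 102.4 − 105 = -2.6
T=90: ŷ = 20 + 90 = 110; r = 112.3 − 110 = 2.3
T=110: ŷ = 20 + 110 = 130; r = 130.4 − 130 = 0.4

2.7, -0.4, -2.6, 0.2, -2.6, 2.3, 0.4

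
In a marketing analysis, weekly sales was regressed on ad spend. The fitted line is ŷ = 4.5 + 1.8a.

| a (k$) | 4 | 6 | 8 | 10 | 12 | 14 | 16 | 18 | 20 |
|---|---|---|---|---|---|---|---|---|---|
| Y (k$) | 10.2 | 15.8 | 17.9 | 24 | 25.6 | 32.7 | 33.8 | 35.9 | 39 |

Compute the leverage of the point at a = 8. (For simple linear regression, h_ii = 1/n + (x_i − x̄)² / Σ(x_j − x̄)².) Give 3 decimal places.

h = 0.178

ā = (4 + 6 + 8 + 10 + 12 + 14 + 16 + 18 + 20)/9 = 12
Σ(a − ā)² = 64 + 36 + 16 + 4 + 0 + 4 + 16 + 36 + 64 = 240
h = 1/9 + (-4)²/240 = 0.111111 + 0.0666667 = 0.178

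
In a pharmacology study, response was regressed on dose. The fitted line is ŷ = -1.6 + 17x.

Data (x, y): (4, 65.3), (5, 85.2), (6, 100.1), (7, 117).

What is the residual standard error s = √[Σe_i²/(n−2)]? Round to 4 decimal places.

x=4: ŷ = -1.6 + 17·4 = 66.4; e = 65.3 − 66.4 = -1.1
x=5: ŷ = -1.6 + 17·5 = 83.4; e = 85.2 − 83.4 = 1.8
x=6: ŷ = -1.6 + 17·6 = 100.4; e = 100.1 − 100.4 = -0.3
x=7: ŷ = -1.6 + 17·7 = 117.4; e = 117 − 117.4 = -0.4
SSE = 1.21 + 3.24 + 0.09 + 0.16 = 4.7
s = √(4.7/2) = √2.35 ≈ 1.5330

s = 1.5330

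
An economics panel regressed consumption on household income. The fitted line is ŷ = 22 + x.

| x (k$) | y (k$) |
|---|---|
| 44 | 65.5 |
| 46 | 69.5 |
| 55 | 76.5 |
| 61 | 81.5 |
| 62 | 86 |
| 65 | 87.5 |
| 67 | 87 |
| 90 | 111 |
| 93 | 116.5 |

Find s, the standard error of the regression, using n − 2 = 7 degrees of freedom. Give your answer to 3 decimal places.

s = 1.535

x=44: ŷ = 22 + 44 = 66; r = 65.5 − 66 = -0.5
x=46: ŷ = 22 + 46 = 68; r = 69.5 − 68 = 1.5
x=55: ŷ = 22 + 55 = 77; r = 76.5 − 77 = -0.5
x=61: ŷ = 22 + 61 = 83; r = 81.5 − 83 = -1.5
x=62: ŷ = 22 + 62 = 84; r = 86 − 84 = 2
x=65: ŷ = 22 + 65 = 87; r = 87.5 − 87 = 0.5
x=67: ŷ = 22 + 67 = 89; r = 87 − 89 = -2
x=90: ŷ = 22 + 90 = 112; r = 111 − 112 = -1
x=93: ŷ = 22 + 93 = 115; r = 116.5 − 115 = 1.5
SSE = 0.25 + 2.25 + 0.25 + 2.25 + 4 + 0.25 + 4 + 1 + 2.25 = 16.5
s = √(16.5/7) = √2.35714 ≈ 1.535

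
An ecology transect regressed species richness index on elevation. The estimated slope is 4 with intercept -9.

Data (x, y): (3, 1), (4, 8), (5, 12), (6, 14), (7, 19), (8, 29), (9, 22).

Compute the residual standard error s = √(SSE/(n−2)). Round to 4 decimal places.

s = 3.6878

x=3: ŷ = -9 + 4·3 = 3; r = 1 − 3 = -2
x=4: ŷ = -9 + 4·4 = 7; r = 8 − 7 = 1
x=5: ŷ = -9 + 4·5 = 11; r = 12 − 11 = 1
x=6: ŷ = -9 + 4·6 = 15; r = 14 − 15 = -1
x=7: ŷ = -9 + 4·7 = 19; r = 19 − 19 = 0
x=8: ŷ = -9 + 4·8 = 23; r = 29 − 23 = 6
x=9: ŷ = -9 + 4·9 = 27; r = 22 − 27 = -5
SSE = 4 + 1 + 1 + 1 + 0 + 36 + 25 = 68
s = √(68/5) = √13.6 ≈ 3.6878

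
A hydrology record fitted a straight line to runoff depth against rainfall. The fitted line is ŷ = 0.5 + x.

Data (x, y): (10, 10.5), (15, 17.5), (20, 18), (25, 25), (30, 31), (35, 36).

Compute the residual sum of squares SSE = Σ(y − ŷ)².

SSE = 11

x=10: ŷ = 0.5 + 10 = 10.5; e = 10.5 − 10.5 = 0
x=15: ŷ = 0.5 + 15 = 15.5; e = 17.5 − 15.5 = 2
x=20: ŷ = 0.5 + 20 = 20.5; e = 18 − 20.5 = -2.5
x=25: ŷ = 0.5 + 25 = 25.5; e = 25 − 25.5 = -0.5
x=30: ŷ = 0.5 + 30 = 30.5; e = 31 − 30.5 = 0.5
x=35: ŷ = 0.5 + 35 = 35.5; e = 36 − 35.5 = 0.5
SSE = 0 + 4 + 6.25 + 0.25 + 0.25 + 0.25 = 11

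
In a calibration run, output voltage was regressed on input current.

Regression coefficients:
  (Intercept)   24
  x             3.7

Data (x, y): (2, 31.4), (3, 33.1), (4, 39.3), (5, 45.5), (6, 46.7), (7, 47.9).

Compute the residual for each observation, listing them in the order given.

0, -2, 0.5, 3, 0.5, -2

x=2: ŷ = 24 + 3.7·2 = 31.4; e = 31.4 − 31.4 = 0
x=3: ŷ = 24 + 3.7·3 = 35.1; e = 33.1 − 35.1 = -2
x=4: ŷ = 24 + 3.7·4 = 38.8; e = 39.3 − 38.8 = 0.5
x=5: ŷ = 24 + 3.7·5 = 42.5; e = 45.5 − 42.5 = 3
x=6: ŷ = 24 + 3.7·6 = 46.2; e = 46.7 − 46.2 = 0.5
x=7: ŷ = 24 + 3.7·7 = 49.9; e = 47.9 − 49.9 = -2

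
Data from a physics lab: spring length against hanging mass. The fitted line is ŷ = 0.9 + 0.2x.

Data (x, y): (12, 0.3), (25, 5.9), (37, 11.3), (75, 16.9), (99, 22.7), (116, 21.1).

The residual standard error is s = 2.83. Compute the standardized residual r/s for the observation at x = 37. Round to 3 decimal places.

ŷ = 0.9 + 0.2·37 = 8.3
r = 11.3 − 8.3 = 3
r/s = 3 / 2.83 = 1.060

1.060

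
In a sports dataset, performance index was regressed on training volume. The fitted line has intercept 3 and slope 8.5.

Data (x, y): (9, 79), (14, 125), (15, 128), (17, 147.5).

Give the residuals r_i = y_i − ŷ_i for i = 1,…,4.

-0.5, 3, -2.5, 0

x=9: ŷ = 3 + 8.5·9 = 79.5; r = 79 − 79.5 = -0.5
x=14: ŷ = 3 + 8.5·14 = 122; r = 125 − 122 = 3
x=15: ŷ = 3 + 8.5·15 = 130.5; r = 128 − 130.5 = -2.5
x=17: ŷ = 3 + 8.5·17 = 147.5; r = 147.5 − 147.5 = 0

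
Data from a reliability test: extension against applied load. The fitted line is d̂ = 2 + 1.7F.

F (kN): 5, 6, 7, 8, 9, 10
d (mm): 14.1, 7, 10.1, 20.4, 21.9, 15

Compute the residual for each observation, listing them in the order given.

F=5: d̂ = 2 + 1.7·5 = 10.5; e = 14.1 − 10.5 = 3.6
F=6: d̂ = 2 + 1.7·6 = 12.2; e = 7 − 12.2 = -5.2
F=7: d̂ = 2 + 1.7·7 = 13.9; e = 10.1 − 13.9 = -3.8
F=8: d̂ = 2 + 1.7·8 = 15.6; e = 20.4 − 15.6 = 4.8
F=9: d̂ = 2 + 1.7·9 = 17.3; e = 21.9 − 17.3 = 4.6
F=10: d̂ = 2 + 1.7·10 = 19; e = 15 − 19 = -4

3.6, -5.2, -3.8, 4.8, 4.6, -4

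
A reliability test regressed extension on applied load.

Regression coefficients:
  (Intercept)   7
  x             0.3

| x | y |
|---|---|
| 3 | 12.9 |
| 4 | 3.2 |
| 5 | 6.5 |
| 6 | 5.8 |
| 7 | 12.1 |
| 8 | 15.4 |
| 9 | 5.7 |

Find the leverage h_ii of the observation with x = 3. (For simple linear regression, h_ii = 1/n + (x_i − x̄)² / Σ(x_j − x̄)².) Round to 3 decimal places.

x̄ = (3 + 4 + 5 + 6 + 7 + 8 + 9)/7 = 6
Σ(x − x̄)² = 9 + 4 + 1 + 0 + 1 + 4 + 9 = 28
h = 1/7 + (-3)²/28 = 0.142857 + 0.321429 = 0.464

h = 0.464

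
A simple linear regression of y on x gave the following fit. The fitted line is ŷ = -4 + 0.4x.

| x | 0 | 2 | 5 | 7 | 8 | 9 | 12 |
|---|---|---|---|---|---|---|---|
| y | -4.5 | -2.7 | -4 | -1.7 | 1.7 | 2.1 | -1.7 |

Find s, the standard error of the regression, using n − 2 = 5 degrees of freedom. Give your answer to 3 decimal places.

x=0: ŷ = -4 + 0.4·0 = -4; e = -4.5 − (-4) = -0.5
x=2: ŷ = -4 + 0.4·2 = -3.2; e = -2.7 − (-3.2) = 0.5
x=5: ŷ = -4 + 0.4·5 = -2; e = -4 − (-2) = -2
x=7: ŷ = -4 + 0.4·7 = -1.2; e = -1.7 − (-1.2) = -0.5
x=8: ŷ = -4 + 0.4·8 = -0.8; e = 1.7 − (-0.8) = 2.5
x=9: ŷ = -4 + 0.4·9 = -0.4; e = 2.1 − (-0.4) = 2.5
x=12: ŷ = -4 + 0.4·12 = 0.8; e = -1.7 − 0.8 = -2.5
SSE = 0.25 + 0.25 + 4 + 0.25 + 6.25 + 6.25 + 6.25 = 23.5
s = √(23.5/5) = √4.7 ≈ 2.168

s = 2.168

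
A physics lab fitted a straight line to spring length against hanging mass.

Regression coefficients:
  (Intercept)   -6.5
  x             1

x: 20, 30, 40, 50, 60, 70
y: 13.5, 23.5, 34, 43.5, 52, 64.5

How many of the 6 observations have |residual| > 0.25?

x=20: ŷ = -6.5 + 20 = 13.5; e = 13.5 − 13.5 = 0
x=30: ŷ = -6.5 + 30 = 23.5; e = 23.5 − 23.5 = 0
x=40: ŷ = -6.5 + 40 = 33.5; e = 34 − 33.5 = 0.5
x=50: ŷ = -6.5 + 50 = 43.5; e = 43.5 − 43.5 = 0
x=60: ŷ = -6.5 + 60 = 53.5; e = 52 − 53.5 = -1.5
x=70: ŷ = -6.5 + 70 = 63.5; e = 64.5 − 63.5 = 1
|e| > 0.25: x=40 (|e|=0.5), x=60 (|e|=1.5), x=70 (|e|=1) → 3

3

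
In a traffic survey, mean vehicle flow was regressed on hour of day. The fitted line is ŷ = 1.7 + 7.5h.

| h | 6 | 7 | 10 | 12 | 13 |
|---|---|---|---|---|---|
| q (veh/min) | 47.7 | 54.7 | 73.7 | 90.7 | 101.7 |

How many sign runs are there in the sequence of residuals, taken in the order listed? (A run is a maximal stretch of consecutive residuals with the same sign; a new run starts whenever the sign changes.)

h=6: ŷ = 1.7 + 7.5·6 = 46.7; r = 47.7 − 46.7 = 1
h=7: ŷ = 1.7 + 7.5·7 = 54.2; r = 54.7 − 54.2 = 0.5
h=10: ŷ = 1.7 + 7.5·10 = 76.7; r = 73.7 − 76.7 = -3
h=12: ŷ = 1.7 + 7.5·12 = 91.7; r = 90.7 − 91.7 = -1
h=13: ŷ = 1.7 + 7.5·13 = 99.2; r = 101.7 − 99.2 = 2.5
Signs: + + − − +
Runs: +×2, −×2, +×1 → 3

3 runs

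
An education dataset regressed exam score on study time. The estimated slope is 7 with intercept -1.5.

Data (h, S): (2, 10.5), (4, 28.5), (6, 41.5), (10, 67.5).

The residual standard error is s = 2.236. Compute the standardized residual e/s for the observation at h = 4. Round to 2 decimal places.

ŷ = -1.5 + 7·4 = 26.5
e = 28.5 − 26.5 = 2
e/s = 2 / 2.236 = 0.89

0.89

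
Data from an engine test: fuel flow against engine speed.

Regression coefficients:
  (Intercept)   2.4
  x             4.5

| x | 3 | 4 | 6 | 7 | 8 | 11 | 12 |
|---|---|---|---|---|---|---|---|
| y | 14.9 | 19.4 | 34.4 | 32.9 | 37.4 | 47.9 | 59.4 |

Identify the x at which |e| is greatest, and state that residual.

x = 6, e = 5

x=3: ŷ = 2.4 + 4.5·3 = 15.9; e = 14.9 − 15.9 = -1
x=4: ŷ = 2.4 + 4.5·4 = 20.4; e = 19.4 − 20.4 = -1
x=6: ŷ = 2.4 + 4.5·6 = 29.4; e = 34.4 − 29.4 = 5
x=7: ŷ = 2.4 + 4.5·7 = 33.9; e = 32.9 − 33.9 = -1
x=8: ŷ = 2.4 + 4.5·8 = 38.4; e = 37.4 − 38.4 = -1
x=11: ŷ = 2.4 + 4.5·11 = 51.9; e = 47.9 − 51.9 = -4
x=12: ŷ = 2.4 + 4.5·12 = 56.4; e = 59.4 − 56.4 = 3
Largest |e| is 5 at x = 6, residual 5.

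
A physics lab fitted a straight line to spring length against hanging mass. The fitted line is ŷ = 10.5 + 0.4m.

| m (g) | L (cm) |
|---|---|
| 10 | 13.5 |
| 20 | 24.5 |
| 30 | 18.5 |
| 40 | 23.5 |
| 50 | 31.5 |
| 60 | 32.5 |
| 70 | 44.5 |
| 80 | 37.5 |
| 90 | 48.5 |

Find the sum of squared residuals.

m=10: ŷ = 10.5 + 0.4·10 = 14.5; e = 13.5 − 14.5 = -1
m=20: ŷ = 10.5 + 0.4·20 = 18.5; e = 24.5 − 18.5 = 6
m=30: ŷ = 10.5 + 0.4·30 = 22.5; e = 18.5 − 22.5 = -4
m=40: ŷ = 10.5 + 0.4·40 = 26.5; e = 23.5 − 26.5 = -3
m=50: ŷ = 10.5 + 0.4·50 = 30.5; e = 31.5 − 30.5 = 1
m=60: ŷ = 10.5 + 0.4·60 = 34.5; e = 32.5 − 34.5 = -2
m=70: ŷ = 10.5 + 0.4·70 = 38.5; e = 44.5 − 38.5 = 6
m=80: ŷ = 10.5 + 0.4·80 = 42.5; e = 37.5 − 42.5 = -5
m=90: ŷ = 10.5 + 0.4·90 = 46.5; e = 48.5 − 46.5 = 2
SSE = 1 + 36 + 16 + 9 + 1 + 4 + 36 + 25 + 4 = 132

SSE = 132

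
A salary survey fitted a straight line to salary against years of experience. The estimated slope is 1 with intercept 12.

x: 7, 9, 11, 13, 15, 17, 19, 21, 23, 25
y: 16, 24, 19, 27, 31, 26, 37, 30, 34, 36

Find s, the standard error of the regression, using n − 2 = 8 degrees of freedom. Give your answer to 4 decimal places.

s = 3.7081

x=7: ŷ = 12 + 7 = 19; r = 16 − 19 = -3
x=9: ŷ = 12 + 9 = 21; r = 24 − 21 = 3
x=11: ŷ = 12 + 11 = 23; r = 19 − 23 = -4
x=13: ŷ = 12 + 13 = 25; r = 27 − 25 = 2
x=15: ŷ = 12 + 15 = 27; r = 31 − 27 = 4
x=17: ŷ = 12 + 17 = 29; r = 26 − 29 = -3
x=19: ŷ = 12 + 19 = 31; r = 37 − 31 = 6
x=21: ŷ = 12 + 21 = 33; r = 30 − 33 = -3
x=23: ŷ = 12 + 23 = 35; r = 34 − 35 = -1
x=25: ŷ = 12 + 25 = 37; r = 36 − 37 = -1
SSE = 9 + 9 + 16 + 4 + 16 + 9 + 36 + 9 + 1 + 1 = 110
s = √(110/8) = √13.75 ≈ 3.7081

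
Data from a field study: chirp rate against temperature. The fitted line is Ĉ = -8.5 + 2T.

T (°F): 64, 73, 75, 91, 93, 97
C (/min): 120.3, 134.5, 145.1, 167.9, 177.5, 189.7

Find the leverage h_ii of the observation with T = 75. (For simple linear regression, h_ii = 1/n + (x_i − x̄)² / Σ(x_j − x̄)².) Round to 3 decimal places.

h = 0.225

T̄ = (64 + 73 + 75 + 91 + 93 + 97)/6 = 82.1667
Σ(T − T̄)² = 330.028 + 84.0278 + 51.3611 + 78.0278 + 117.361 + 220.028 = 880.833
h = 1/6 + (-7.16667)²/880.833 = 0.166667 + 0.0583097 = 0.225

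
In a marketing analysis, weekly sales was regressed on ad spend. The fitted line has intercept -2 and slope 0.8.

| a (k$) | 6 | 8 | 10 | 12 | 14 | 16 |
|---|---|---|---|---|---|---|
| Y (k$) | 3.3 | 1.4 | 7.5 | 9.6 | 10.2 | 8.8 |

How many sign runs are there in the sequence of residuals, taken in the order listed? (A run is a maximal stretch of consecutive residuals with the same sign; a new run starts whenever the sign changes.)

4 runs

a=6: ŷ = -2 + 0.8·6 = 2.8; e = 3.3 − 2.8 = 0.5
a=8: ŷ = -2 + 0.8·8 = 4.4; e = 1.4 − 4.4 = -3
a=10: ŷ = -2 + 0.8·10 = 6; e = 7.5 − 6 = 1.5
a=12: ŷ = -2 + 0.8·12 = 7.6; e = 9.6 − 7.6 = 2
a=14: ŷ = -2 + 0.8·14 = 9.2; e = 10.2 − 9.2 = 1
a=16: ŷ = -2 + 0.8·16 = 10.8; e = 8.8 − 10.8 = -2
Signs: + − + + + −
Runs: +×1, −×1, +×3, −×1 → 4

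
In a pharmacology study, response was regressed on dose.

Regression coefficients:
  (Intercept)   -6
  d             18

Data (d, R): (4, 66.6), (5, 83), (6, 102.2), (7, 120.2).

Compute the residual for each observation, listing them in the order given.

0.6, -1, 0.2, 0.2

d=4: ŷ = -6 + 18·4 = 66; e = 66.6 − 66 = 0.6
d=5: ŷ = -6 + 18·5 = 84; e = 83 − 84 = -1
d=6: ŷ = -6 + 18·6 = 102; e = 102.2 − 102 = 0.2
d=7: ŷ = -6 + 18·7 = 120; e = 120.2 − 120 = 0.2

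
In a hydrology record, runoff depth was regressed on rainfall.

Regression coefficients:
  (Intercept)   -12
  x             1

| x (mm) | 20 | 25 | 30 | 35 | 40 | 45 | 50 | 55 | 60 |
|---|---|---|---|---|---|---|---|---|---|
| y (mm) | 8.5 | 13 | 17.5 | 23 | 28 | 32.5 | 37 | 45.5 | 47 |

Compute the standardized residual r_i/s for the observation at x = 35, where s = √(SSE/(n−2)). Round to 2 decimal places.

x=20: ŷ = -12 + 20 = 8; r = 8.5 − 8 = 0.5
x=25: ŷ = -12 + 25 = 13; r = 13 − 13 = 0
x=30: ŷ = -12 + 30 = 18; r = 17.5 − 18 = -0.5
x=35: ŷ = -12 + 35 = 23; r = 23 − 23 = 0
x=40: ŷ = -12 + 40 = 28; r = 28 − 28 = 0
x=45: ŷ = -12 + 45 = 33; r = 32.5 − 33 = -0.5
x=50: ŷ = -12 + 50 = 38; r = 37 − 38 = -1
x=55: ŷ = -12 + 55 = 43; r = 45.5 − 43 = 2.5
x=60: ŷ = -12 + 60 = 48; r = 47 − 48 = -1
SSE = 0.25 + 0 + 0.25 + 0 + 0 + 0.25 + 1 + 6.25 + 1 = 9
s = √(9/7) = 1.13389
r/s = 0 / 1.13389 = 0.00

0.00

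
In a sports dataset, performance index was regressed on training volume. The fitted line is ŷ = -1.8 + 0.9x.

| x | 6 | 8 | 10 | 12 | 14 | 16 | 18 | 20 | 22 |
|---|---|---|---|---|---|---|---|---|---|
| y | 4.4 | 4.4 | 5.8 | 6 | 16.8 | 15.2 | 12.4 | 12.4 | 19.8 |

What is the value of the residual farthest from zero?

x=6: ŷ = -1.8 + 0.9·6 = 3.6; e = 4.4 − 3.6 = 0.8
x=8: ŷ = -1.8 + 0.9·8 = 5.4; e = 4.4 − 5.4 = -1
x=10: ŷ = -1.8 + 0.9·10 = 7.2; e = 5.8 − 7.2 = -1.4
x=12: ŷ = -1.8 + 0.9·12 = 9; e = 6 − 9 = -3
x=14: ŷ = -1.8 + 0.9·14 = 10.8; e = 16.8 − 10.8 = 6
x=16: ŷ = -1.8 + 0.9·16 = 12.6; e = 15.2 − 12.6 = 2.6
x=18: ŷ = -1.8 + 0.9·18 = 14.4; e = 12.4 − 14.4 = -2
x=20: ŷ = -1.8 + 0.9·20 = 16.2; e = 12.4 − 16.2 = -3.8
x=22: ŷ = -1.8 + 0.9·22 = 18; e = 19.8 − 18 = 1.8
Largest |e| is 6 at x = 14, residual 6.

e = 6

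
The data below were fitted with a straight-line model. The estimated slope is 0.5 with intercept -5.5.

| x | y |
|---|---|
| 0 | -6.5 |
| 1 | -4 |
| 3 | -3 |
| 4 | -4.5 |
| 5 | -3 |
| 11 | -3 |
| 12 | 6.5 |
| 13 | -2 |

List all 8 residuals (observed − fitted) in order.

x=0: ŷ = -5.5 + 0.5·0 = -5.5; r = -6.5 − (-5.5) = -1
x=1: ŷ = -5.5 + 0.5·1 = -5; r = -4 − (-5) = 1
x=3: ŷ = -5.5 + 0.5·3 = -4; r = -3 − (-4) = 1
x=4: ŷ = -5.5 + 0.5·4 = -3.5; r = -4.5 − (-3.5) = -1
x=5: ŷ = -5.5 + 0.5·5 = -3; r = -3 − (-3) = 0
x=11: ŷ = -5.5 + 0.5·11 = 0; r = -3 − 0 = -3
x=12: ŷ = -5.5 + 0.5·12 = 0.5; r = 6.5 − 0.5 = 6
x=13: ŷ = -5.5 + 0.5·13 = 1; r = -2 − 1 = -3

-1, 1, 1, -1, 0, -3, 6, -3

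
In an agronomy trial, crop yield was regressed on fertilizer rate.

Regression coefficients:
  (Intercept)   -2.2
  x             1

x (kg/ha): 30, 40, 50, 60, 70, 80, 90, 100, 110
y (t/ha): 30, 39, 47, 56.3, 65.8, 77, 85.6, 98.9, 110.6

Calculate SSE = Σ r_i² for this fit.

x=30: ŷ = -2.2 + 30 = 27.8; r = 30 − 27.8 = 2.2
x=40: ŷ = -2.2 + 40 = 37.8; r = 39 − 37.8 = 1.2
x=50: ŷ = -2.2 + 50 = 47.8; r = 47 − 47.8 = -0.8
x=60: ŷ = -2.2 + 60 = 57.8; r = 56.3 − 57.8 = -1.5
x=70: ŷ = -2.2 + 70 = 67.8; r = 65.8 − 67.8 = -2
x=80: ŷ = -2.2 + 80 = 77.8; r = 77 − 77.8 = -0.8
x=90: ŷ = -2.2 + 90 = 87.8; r = 85.6 − 87.8 = -2.2
x=100: ŷ = -2.2 + 100 = 97.8; r = 98.9 − 97.8 = 1.1
x=110: ŷ = -2.2 + 110 = 107.8; r = 110.6 − 107.8 = 2.8
SSE = 4.84 + 1.44 + 0.64 + 2.25 + 4 + 0.64 + 4.84 + 1.21 + 7.84 = 27.7

SSE = 27.7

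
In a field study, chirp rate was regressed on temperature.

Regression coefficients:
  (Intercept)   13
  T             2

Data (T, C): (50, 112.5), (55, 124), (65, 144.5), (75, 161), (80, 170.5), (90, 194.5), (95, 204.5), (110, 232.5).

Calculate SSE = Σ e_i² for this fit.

T=50: Ĉ = 13 + 2·50 = 113; e = 112.5 − 113 = -0.5
T=55: Ĉ = 13 + 2·55 = 123; e = 124 − 123 = 1
T=65: Ĉ = 13 + 2·65 = 143; e = 144.5 − 143 = 1.5
T=75: Ĉ = 13 + 2·75 = 163; e = 161 − 163 = -2
T=80: Ĉ = 13 + 2·80 = 173; e = 170.5 − 173 = -2.5
T=90: Ĉ = 13 + 2·90 = 193; e = 194.5 − 193 = 1.5
T=95: Ĉ = 13 + 2·95 = 203; e = 204.5 − 203 = 1.5
T=110: Ĉ = 13 + 2·110 = 233; e = 232.5 − 233 = -0.5
SSE = 0.25 + 1 + 2.25 + 4 + 6.25 + 2.25 + 2.25 + 0.25 = 18.5

SSE = 18.5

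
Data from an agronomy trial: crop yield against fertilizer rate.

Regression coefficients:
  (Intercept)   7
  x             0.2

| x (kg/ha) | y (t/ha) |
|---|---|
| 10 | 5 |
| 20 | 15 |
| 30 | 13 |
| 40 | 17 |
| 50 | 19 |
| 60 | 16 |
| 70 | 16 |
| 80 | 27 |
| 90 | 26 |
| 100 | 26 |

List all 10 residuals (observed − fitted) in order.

-4, 4, 0, 2, 2, -3, -5, 4, 1, -1

x=10: ŷ = 7 + 0.2·10 = 9; e = 5 − 9 = -4
x=20: ŷ = 7 + 0.2·20 = 11; e = 15 − 11 = 4
x=30: ŷ = 7 + 0.2·30 = 13; e = 13 − 13 = 0
x=40: ŷ = 7 + 0.2·40 = 15; e = 17 − 15 = 2
x=50: ŷ = 7 + 0.2·50 = 17; e = 19 − 17 = 2
x=60: ŷ = 7 + 0.2·60 = 19; e = 16 − 19 = -3
x=70: ŷ = 7 + 0.2·70 = 21; e = 16 − 21 = -5
x=80: ŷ = 7 + 0.2·80 = 23; e = 27 − 23 = 4
x=90: ŷ = 7 + 0.2·90 = 25; e = 26 − 25 = 1
x=100: ŷ = 7 + 0.2·100 = 27; e = 26 − 27 = -1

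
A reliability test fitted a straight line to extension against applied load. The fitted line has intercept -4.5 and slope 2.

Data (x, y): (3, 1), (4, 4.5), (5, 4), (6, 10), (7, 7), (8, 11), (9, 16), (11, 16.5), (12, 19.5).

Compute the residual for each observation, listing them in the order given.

x=3: ŷ = -4.5 + 2·3 = 1.5; r = 1 − 1.5 = -0.5
x=4: ŷ = -4.5 + 2·4 = 3.5; r = 4.5 − 3.5 = 1
x=5: ŷ = -4.5 + 2·5 = 5.5; r = 4 − 5.5 = -1.5
x=6: ŷ = -4.5 + 2·6 = 7.5; r = 10 − 7.5 = 2.5
x=7: ŷ = -4.5 + 2·7 = 9.5; r = 7 − 9.5 = -2.5
x=8: ŷ = -4.5 + 2·8 = 11.5; r = 11 − 11.5 = -0.5
x=9: ŷ = -4.5 + 2·9 = 13.5; r = 16 − 13.5 = 2.5
x=11: ŷ = -4.5 + 2·11 = 17.5; r = 16.5 − 17.5 = -1
x=12: ŷ = -4.5 + 2·12 = 19.5; r = 19.5 − 19.5 = 0

-0.5, 1, -1.5, 2.5, -2.5, -0.5, 2.5, -1, 0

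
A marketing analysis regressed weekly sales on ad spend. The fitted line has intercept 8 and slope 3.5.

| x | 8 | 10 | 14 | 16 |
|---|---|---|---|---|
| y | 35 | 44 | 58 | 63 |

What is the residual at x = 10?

ŷ = 8 + 3.5·10 = 43
e = 44 − 43 = 1

e = 1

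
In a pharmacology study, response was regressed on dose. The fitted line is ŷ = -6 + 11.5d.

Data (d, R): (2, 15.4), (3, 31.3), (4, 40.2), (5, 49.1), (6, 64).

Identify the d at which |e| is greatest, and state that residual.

d = 3, e = 2.8

d=2: ŷ = -6 + 11.5·2 = 17; e = 15.4 − 17 = -1.6
d=3: ŷ = -6 + 11.5·3 = 28.5; e = 31.3 − 28.5 = 2.8
d=4: ŷ = -6 + 11.5·4 = 40; e = 40.2 − 40 = 0.2
d=5: ŷ = -6 + 11.5·5 = 51.5; e = 49.1 − 51.5 = -2.4
d=6: ŷ = -6 + 11.5·6 = 63; e = 64 − 63 = 1
Largest |e| is 2.8 at d = 3, residual 2.8.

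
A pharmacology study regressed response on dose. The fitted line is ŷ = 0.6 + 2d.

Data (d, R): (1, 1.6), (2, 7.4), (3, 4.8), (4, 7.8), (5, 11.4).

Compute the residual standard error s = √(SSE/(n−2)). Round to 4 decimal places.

s = 2.1103

d=1: ŷ = 0.6 + 2·1 = 2.6; e = 1.6 − 2.6 = -1
d=2: ŷ = 0.6 + 2·2 = 4.6; e = 7.4 − 4.6 = 2.8
d=3: ŷ = 0.6 + 2·3 = 6.6; e = 4.8 − 6.6 = -1.8
d=4: ŷ = 0.6 + 2·4 = 8.6; e = 7.8 − 8.6 = -0.8
d=5: ŷ = 0.6 + 2·5 = 10.6; e = 11.4 − 10.6 = 0.8
SSE = 1 + 7.84 + 3.24 + 0.64 + 0.64 = 13.36
s = √(13.36/3) = √4.45333 ≈ 2.1103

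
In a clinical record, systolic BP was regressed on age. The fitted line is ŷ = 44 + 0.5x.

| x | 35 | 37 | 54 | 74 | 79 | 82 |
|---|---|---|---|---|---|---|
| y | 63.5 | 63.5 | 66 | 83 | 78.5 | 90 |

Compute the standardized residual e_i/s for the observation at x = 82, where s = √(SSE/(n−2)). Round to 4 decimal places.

1.0911

x=35: ŷ = 44 + 0.5·35 = 61.5; e = 63.5 − 61.5 = 2
x=37: ŷ = 44 + 0.5·37 = 62.5; e = 63.5 − 62.5 = 1
x=54: ŷ = 44 + 0.5·54 = 71; e = 66 − 71 = -5
x=74: ŷ = 44 + 0.5·74 = 81; e = 83 − 81 = 2
x=79: ŷ = 44 + 0.5·79 = 83.5; e = 78.5 − 83.5 = -5
x=82: ŷ = 44 + 0.5·82 = 85; e = 90 − 85 = 5
SSE = 4 + 1 + 25 + 4 + 25 + 25 = 84
s = √(84/4) = 4.58258
e/s = 5 / 4.58258 = 1.0911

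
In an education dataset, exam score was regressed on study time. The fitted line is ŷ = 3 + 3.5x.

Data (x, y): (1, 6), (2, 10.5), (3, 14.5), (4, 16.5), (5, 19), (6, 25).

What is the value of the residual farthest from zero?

x=1: ŷ = 3 + 3.5·1 = 6.5; r = 6 − 6.5 = -0.5
x=2: ŷ = 3 + 3.5·2 = 10; r = 10.5 − 10 = 0.5
x=3: ŷ = 3 + 3.5·3 = 13.5; r = 14.5 − 13.5 = 1
x=4: ŷ = 3 + 3.5·4 = 17; r = 16.5 − 17 = -0.5
x=5: ŷ = 3 + 3.5·5 = 20.5; r = 19 − 20.5 = -1.5
x=6: ŷ = 3 + 3.5·6 = 24; r = 25 − 24 = 1
Largest |r| is 1.5 at x = 5, residual -1.5.

r = -1.5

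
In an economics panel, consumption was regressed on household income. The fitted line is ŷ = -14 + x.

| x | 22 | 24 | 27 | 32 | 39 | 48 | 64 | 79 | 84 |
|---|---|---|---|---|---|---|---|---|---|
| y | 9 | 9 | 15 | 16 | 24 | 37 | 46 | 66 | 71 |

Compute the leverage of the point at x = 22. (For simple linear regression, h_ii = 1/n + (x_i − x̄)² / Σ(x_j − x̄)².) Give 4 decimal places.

h = 0.2444

x̄ = (22 + 24 + 27 + 32 + 39 + 48 + 64 + 79 + 84)/9 = 46.5556
Σ(x − x̄)² = 602.975 + 508.753 + 382.42 + 211.864 + 57.0864 + 2.08642 + 304.309 + 1052.64 + 1402.09 = 4524.22
h = 1/9 + (-24.5556)²/4524.22 = 0.111111 + 0.133277 = 0.2444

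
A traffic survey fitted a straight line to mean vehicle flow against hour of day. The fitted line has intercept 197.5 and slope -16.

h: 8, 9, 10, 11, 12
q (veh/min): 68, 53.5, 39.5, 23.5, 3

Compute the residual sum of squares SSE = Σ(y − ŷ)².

SSE = 16.5

h=8: q̂ = 197.5 − 16·8 = 69.5; e = 68 − 69.5 = -1.5
h=9: q̂ = 197.5 − 16·9 = 53.5; e = 53.5 − 53.5 = 0
h=10: q̂ = 197.5 − 16·10 = 37.5; e = 39.5 − 37.5 = 2
h=11: q̂ = 197.5 − 16·11 = 21.5; e = 23.5 − 21.5 = 2
h=12: q̂ = 197.5 − 16·12 = 5.5; e = 3 − 5.5 = -2.5
SSE = 2.25 + 0 + 4 + 4 + 6.25 = 16.5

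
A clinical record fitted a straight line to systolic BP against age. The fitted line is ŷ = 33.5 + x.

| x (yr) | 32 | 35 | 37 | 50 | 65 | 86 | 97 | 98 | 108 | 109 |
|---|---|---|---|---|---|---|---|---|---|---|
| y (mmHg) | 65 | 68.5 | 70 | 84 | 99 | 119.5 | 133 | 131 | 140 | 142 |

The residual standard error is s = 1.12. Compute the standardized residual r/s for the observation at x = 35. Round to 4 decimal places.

ŷ = 33.5 + 35 = 68.5
r = 68.5 − 68.5 = 0
r/s = 0 / 1.12 = 0.0000

0.0000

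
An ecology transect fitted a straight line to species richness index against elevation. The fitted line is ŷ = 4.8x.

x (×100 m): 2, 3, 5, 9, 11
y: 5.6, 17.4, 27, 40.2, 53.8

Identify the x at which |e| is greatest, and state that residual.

x = 2, e = -4

x=2: ŷ = 4.8·2 = 9.6; e = 5.6 − 9.6 = -4
x=3: ŷ = 4.8·3 = 14.4; e = 17.4 − 14.4 = 3
x=5: ŷ = 4.8·5 = 24; e = 27 − 24 = 3
x=9: ŷ = 4.8·9 = 43.2; e = 40.2 − 43.2 = -3
x=11: ŷ = 4.8·11 = 52.8; e = 53.8 − 52.8 = 1
Largest |e| is 4 at x = 2, residual -4.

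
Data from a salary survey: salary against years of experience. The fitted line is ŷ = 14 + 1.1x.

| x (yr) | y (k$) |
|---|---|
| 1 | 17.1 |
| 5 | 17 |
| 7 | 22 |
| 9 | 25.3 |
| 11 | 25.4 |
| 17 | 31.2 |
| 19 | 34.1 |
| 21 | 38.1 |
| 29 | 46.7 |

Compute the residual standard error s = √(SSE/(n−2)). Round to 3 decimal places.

s = 1.573

x=1: ŷ = 14 + 1.1·1 = 15.1; r = 17.1 − 15.1 = 2
x=5: ŷ = 14 + 1.1·5 = 19.5; r = 17 − 19.5 = -2.5
x=7: ŷ = 14 + 1.1·7 = 21.7; r = 22 − 21.7 = 0.3
x=9: ŷ = 14 + 1.1·9 = 23.9; r = 25.3 − 23.9 = 1.4
x=11: ŷ = 14 + 1.1·11 = 26.1; r = 25.4 − 26.1 = -0.7
x=17: ŷ = 14 + 1.1·17 = 32.7; r = 31.2 − 32.7 = -1.5
x=19: ŷ = 14 + 1.1·19 = 34.9; r = 34.1 − 34.9 = -0.8
x=21: ŷ = 14 + 1.1·21 = 37.1; r = 38.1 − 37.1 = 1
x=29: ŷ = 14 + 1.1·29 = 45.9; r = 46.7 − 45.9 = 0.8
SSE = 4 + 6.25 + 0.09 + 1.96 + 0.49 + 2.25 + 0.64 + 1 + 0.64 = 17.32
s = √(17.32/7) = √2.47429 ≈ 1.573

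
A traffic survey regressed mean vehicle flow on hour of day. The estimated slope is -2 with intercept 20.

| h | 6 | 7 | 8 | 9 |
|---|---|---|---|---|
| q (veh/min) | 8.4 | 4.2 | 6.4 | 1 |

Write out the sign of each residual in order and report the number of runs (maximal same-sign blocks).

h=6: ŷ = 20 − 2·6 = 8; e = 8.4 − 8 = 0.4
h=7: ŷ = 20 − 2·7 = 6; e = 4.2 − 6 = -1.8
h=8: ŷ = 20 − 2·8 = 4; e = 6.4 − 4 = 2.4
h=9: ŷ = 20 − 2·9 = 2; e = 1 − 2 = -1
Signs: + − + −
Runs: +×1, −×1, +×1, −×1 → 4

4 runs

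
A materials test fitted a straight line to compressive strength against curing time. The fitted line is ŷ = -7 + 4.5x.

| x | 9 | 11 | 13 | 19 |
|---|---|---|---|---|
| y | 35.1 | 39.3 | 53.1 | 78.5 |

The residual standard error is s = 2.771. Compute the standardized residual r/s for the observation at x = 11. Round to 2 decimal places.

-1.15

ŷ = -7 + 4.5·11 = 42.5
r = 39.3 − 42.5 = -3.2
r/s = -3.2 / 2.771 = -1.15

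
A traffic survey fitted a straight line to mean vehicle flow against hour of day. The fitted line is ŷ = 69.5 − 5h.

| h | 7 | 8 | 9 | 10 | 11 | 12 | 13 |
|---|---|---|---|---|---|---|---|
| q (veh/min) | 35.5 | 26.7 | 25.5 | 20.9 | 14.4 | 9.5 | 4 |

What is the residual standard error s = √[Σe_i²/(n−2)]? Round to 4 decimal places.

s = 1.5531

h=7: ŷ = 69.5 − 5·7 = 34.5; e = 35.5 − 34.5 = 1
h=8: ŷ = 69.5 − 5·8 = 29.5; e = 26.7 − 29.5 = -2.8
h=9: ŷ = 69.5 − 5·9 = 24.5; e = 25.5 − 24.5 = 1
h=10: ŷ = 69.5 − 5·10 = 19.5; e = 20.9 − 19.5 = 1.4
h=11: ŷ = 69.5 − 5·11 = 14.5; e = 14.4 − 14.5 = -0.1
h=12: ŷ = 69.5 − 5·12 = 9.5; e = 9.5 − 9.5 = 0
h=13: ŷ = 69.5 − 5·13 = 4.5; e = 4 − 4.5 = -0.5
SSE = 1 + 7.84 + 1 + 1.96 + 0.01 + 0 + 0.25 = 12.06
s = √(12.06/5) = √2.412 ≈ 1.5531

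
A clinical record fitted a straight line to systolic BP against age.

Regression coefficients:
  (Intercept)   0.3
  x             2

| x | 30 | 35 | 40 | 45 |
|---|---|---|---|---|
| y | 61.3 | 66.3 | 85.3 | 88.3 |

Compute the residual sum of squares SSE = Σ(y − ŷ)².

x=30: ŷ = 0.3 + 2·30 = 60.3; e = 61.3 − 60.3 = 1
x=35: ŷ = 0.3 + 2·35 = 70.3; e = 66.3 − 70.3 = -4
x=40: ŷ = 0.3 + 2·40 = 80.3; e = 85.3 − 80.3 = 5
x=45: ŷ = 0.3 + 2·45 = 90.3; e = 88.3 − 90.3 = -2
SSE = 1 + 16 + 25 + 4 = 46

SSE = 46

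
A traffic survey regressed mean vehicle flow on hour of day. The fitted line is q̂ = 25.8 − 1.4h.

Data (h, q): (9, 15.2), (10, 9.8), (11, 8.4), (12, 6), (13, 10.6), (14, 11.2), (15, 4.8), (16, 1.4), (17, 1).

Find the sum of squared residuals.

h=9: q̂ = 25.8 − 1.4·9 = 13.2; r = 15.2 − 13.2 = 2
h=10: q̂ = 25.8 − 1.4·10 = 11.8; r = 9.8 − 11.8 = -2
h=11: q̂ = 25.8 − 1.4·11 = 10.4; r = 8.4 − 10.4 = -2
h=12: q̂ = 25.8 − 1.4·12 = 9; r = 6 − 9 = -3
h=13: q̂ = 25.8 − 1.4·13 = 7.6; r = 10.6 − 7.6 = 3
h=14: q̂ = 25.8 − 1.4·14 = 6.2; r = 11.2 − 6.2 = 5
h=15: q̂ = 25.8 − 1.4·15 = 4.8; r = 4.8 − 4.8 = 0
h=16: q̂ = 25.8 − 1.4·16 = 3.4; r = 1.4 − 3.4 = -2
h=17: q̂ = 25.8 − 1.4·17 = 2; r = 1 − 2 = -1
SSE = 4 + 4 + 4 + 9 + 9 + 25 + 0 + 4 + 1 = 60

SSE = 60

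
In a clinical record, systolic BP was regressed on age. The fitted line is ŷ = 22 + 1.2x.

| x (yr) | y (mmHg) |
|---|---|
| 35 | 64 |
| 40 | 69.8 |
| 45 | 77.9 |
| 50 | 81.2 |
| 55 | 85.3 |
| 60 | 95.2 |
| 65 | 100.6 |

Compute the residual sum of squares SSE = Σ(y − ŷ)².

x=35: ŷ = 22 + 1.2·35 = 64; e = 64 − 64 = 0
x=40: ŷ = 22 + 1.2·40 = 70; e = 69.8 − 70 = -0.2
x=45: ŷ = 22 + 1.2·45 = 76; e = 77.9 − 76 = 1.9
x=50: ŷ = 22 + 1.2·50 = 82; e = 81.2 − 82 = -0.8
x=55: ŷ = 22 + 1.2·55 = 88; e = 85.3 − 88 = -2.7
x=60: ŷ = 22 + 1.2·60 = 94; e = 95.2 − 94 = 1.2
x=65: ŷ = 22 + 1.2·65 = 100; e = 100.6 − 100 = 0.6
SSE = 0 + 0.04 + 3.61 + 0.64 + 7.29 + 1.44 + 0.36 = 13.38

SSE = 13.38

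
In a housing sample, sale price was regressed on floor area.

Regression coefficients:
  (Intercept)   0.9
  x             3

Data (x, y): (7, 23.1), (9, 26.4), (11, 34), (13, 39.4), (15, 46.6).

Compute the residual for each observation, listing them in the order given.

1.2, -1.5, 0.1, -0.5, 0.7

x=7: ŷ = 0.9 + 3·7 = 21.9; r = 23.1 − 21.9 = 1.2
x=9: ŷ = 0.9 + 3·9 = 27.9; r = 26.4 − 27.9 = -1.5
x=11: ŷ = 0.9 + 3·11 = 33.9; r = 34 − 33.9 = 0.1
x=13: ŷ = 0.9 + 3·13 = 39.9; r = 39.4 − 39.9 = -0.5
x=15: ŷ = 0.9 + 3·15 = 45.9; r = 46.6 − 45.9 = 0.7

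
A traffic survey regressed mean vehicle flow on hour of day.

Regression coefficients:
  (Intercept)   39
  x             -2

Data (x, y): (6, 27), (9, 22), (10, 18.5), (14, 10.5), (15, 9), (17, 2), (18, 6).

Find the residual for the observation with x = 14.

ŷ = 39 − 2·14 = 11
e = 10.5 − 11 = -0.5

e = -0.5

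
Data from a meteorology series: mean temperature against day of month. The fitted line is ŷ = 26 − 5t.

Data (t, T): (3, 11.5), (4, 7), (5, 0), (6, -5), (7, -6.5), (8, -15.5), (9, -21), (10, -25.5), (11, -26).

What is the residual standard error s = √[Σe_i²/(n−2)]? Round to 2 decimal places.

t=3: ŷ = 26 − 5·3 = 11; e = 11.5 − 11 = 0.5
t=4: ŷ = 26 − 5·4 = 6; e = 7 − 6 = 1
t=5: ŷ = 26 − 5·5 = 1; e = 0 − 1 = -1
t=6: ŷ = 26 − 5·6 = -4; e = -5 − (-4) = -1
t=7: ŷ = 26 − 5·7 = -9; e = -6.5 − (-9) = 2.5
t=8: ŷ = 26 − 5·8 = -14; e = -15.5 − (-14) = -1.5
t=9: ŷ = 26 − 5·9 = -19; e = -21 − (-19) = -2
t=10: ŷ = 26 − 5·10 = -24; e = -25.5 − (-24) = -1.5
t=11: ŷ = 26 − 5·11 = -29; e = -26 − (-29) = 3
SSE = 0.25 + 1 + 1 + 1 + 6.25 + 2.25 + 4 + 2.25 + 9 = 27
s = √(27/7) = √3.85714 ≈ 1.96

s = 1.96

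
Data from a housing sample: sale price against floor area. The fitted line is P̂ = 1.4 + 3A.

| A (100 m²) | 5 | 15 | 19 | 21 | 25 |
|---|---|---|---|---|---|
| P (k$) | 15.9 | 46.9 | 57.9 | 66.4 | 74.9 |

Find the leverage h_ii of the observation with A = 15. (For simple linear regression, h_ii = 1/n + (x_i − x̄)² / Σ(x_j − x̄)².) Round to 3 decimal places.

h = 0.217

Ā = (5 + 15 + 19 + 21 + 25)/5 = 17
Σ(A − Ā)² = 144 + 4 + 4 + 16 + 64 = 232
h = 1/5 + (-2)²/232 = 0.2 + 0.0172414 = 0.217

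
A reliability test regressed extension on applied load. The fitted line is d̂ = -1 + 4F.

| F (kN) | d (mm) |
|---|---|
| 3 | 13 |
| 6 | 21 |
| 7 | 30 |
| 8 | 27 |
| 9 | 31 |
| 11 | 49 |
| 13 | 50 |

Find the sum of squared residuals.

SSE = 86

F=3: d̂ = -1 + 4·3 = 11; r = 13 − 11 = 2
F=6: d̂ = -1 + 4·6 = 23; r = 21 − 23 = -2
F=7: d̂ = -1 + 4·7 = 27; r = 30 − 27 = 3
F=8: d̂ = -1 + 4·8 = 31; r = 27 − 31 = -4
F=9: d̂ = -1 + 4·9 = 35; r = 31 − 35 = -4
F=11: d̂ = -1 + 4·11 = 43; r = 49 − 43 = 6
F=13: d̂ = -1 + 4·13 = 51; r = 50 − 51 = -1
SSE = 4 + 4 + 9 + 16 + 16 + 36 + 1 = 86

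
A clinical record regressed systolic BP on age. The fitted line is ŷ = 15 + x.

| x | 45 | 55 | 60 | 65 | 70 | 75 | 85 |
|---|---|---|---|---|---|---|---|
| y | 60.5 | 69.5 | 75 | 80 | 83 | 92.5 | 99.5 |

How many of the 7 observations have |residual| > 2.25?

1

x=45: ŷ = 15 + 45 = 60; e = 60.5 − 60 = 0.5
x=55: ŷ = 15 + 55 = 70; e = 69.5 − 70 = -0.5
x=60: ŷ = 15 + 60 = 75; e = 75 − 75 = 0
x=65: ŷ = 15 + 65 = 80; e = 80 − 80 = 0
x=70: ŷ = 15 + 70 = 85; e = 83 − 85 = -2
x=75: ŷ = 15 + 75 = 90; e = 92.5 − 90 = 2.5
x=85: ŷ = 15 + 85 = 100; e = 99.5 − 100 = -0.5
|e| > 2.25: x=75 (|e|=2.5) → 1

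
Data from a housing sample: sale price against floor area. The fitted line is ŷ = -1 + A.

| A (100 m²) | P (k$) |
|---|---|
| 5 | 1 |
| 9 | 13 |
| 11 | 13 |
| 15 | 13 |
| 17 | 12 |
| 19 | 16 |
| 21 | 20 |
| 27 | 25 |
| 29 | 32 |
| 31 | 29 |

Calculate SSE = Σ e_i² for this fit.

A=5: ŷ = -1 + 5 = 4; e = 1 − 4 = -3
A=9: ŷ = -1 + 9 = 8; e = 13 − 8 = 5
A=11: ŷ = -1 + 11 = 10; e = 13 − 10 = 3
A=15: ŷ = -1 + 15 = 14; e = 13 − 14 = -1
A=17: ŷ = -1 + 17 = 16; e = 12 − 16 = -4
A=19: ŷ = -1 + 19 = 18; e = 16 − 18 = -2
A=21: ŷ = -1 + 21 = 20; e = 20 − 20 = 0
A=27: ŷ = -1 + 27 = 26; e = 25 − 26 = -1
A=29: ŷ = -1 + 29 = 28; e = 32 − 28 = 4
A=31: ŷ = -1 + 31 = 30; e = 29 − 30 = -1
SSE = 9 + 25 + 9 + 1 + 16 + 4 + 0 + 1 + 16 + 1 = 82

SSE = 82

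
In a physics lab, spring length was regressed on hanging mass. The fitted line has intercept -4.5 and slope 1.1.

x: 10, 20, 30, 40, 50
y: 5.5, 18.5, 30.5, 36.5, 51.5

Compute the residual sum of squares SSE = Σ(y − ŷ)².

x=10: ŷ = -4.5 + 1.1·10 = 6.5; e = 5.5 − 6.5 = -1
x=20: ŷ = -4.5 + 1.1·20 = 17.5; e = 18.5 − 17.5 = 1
x=30: ŷ = -4.5 + 1.1·30 = 28.5; e = 30.5 − 28.5 = 2
x=40: ŷ = -4.5 + 1.1·40 = 39.5; e = 36.5 − 39.5 = -3
x=50: ŷ = -4.5 + 1.1·50 = 50.5; e = 51.5 − 50.5 = 1
SSE = 1 + 1 + 4 + 9 + 1 = 16

SSE = 16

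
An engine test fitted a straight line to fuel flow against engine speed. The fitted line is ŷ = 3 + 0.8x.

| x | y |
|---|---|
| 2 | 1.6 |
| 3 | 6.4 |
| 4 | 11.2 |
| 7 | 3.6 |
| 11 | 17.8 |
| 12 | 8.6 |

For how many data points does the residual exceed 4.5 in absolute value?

x=2: ŷ = 3 + 0.8·2 = 4.6; e = 1.6 − 4.6 = -3
x=3: ŷ = 3 + 0.8·3 = 5.4; e = 6.4 − 5.4 = 1
x=4: ŷ = 3 + 0.8·4 = 6.2; e = 11.2 − 6.2 = 5
x=7: ŷ = 3 + 0.8·7 = 8.6; e = 3.6 − 8.6 = -5
x=11: ŷ = 3 + 0.8·11 = 11.8; e = 17.8 − 11.8 = 6
x=12: ŷ = 3 + 0.8·12 = 12.6; e = 8.6 − 12.6 = -4
|e| > 4.5: x=4 (|e|=5), x=7 (|e|=5), x=11 (|e|=6) → 3

3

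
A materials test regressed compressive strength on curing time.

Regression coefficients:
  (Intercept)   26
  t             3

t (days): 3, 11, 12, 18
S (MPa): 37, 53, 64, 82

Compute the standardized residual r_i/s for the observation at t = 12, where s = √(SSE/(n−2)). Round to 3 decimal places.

t=3: ŷ = 26 + 3·3 = 35; r = 37 − 35 = 2
t=11: ŷ = 26 + 3·11 = 59; r = 53 − 59 = -6
t=12: ŷ = 26 + 3·12 = 62; r = 64 − 62 = 2
t=18: ŷ = 26 + 3·18 = 80; r = 82 − 80 = 2
SSE = 4 + 36 + 4 + 4 = 48
s = √(48/2) = 4.89898
r/s = 2 / 4.89898 = 0.408

0.408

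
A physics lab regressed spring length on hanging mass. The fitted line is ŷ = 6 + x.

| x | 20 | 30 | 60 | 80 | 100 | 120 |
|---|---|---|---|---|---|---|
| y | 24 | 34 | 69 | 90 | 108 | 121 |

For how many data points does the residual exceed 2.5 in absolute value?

x=20: ŷ = 6 + 20 = 26; e = 24 − 26 = -2
x=30: ŷ = 6 + 30 = 36; e = 34 − 36 = -2
x=60: ŷ = 6 + 60 = 66; e = 69 − 66 = 3
x=80: ŷ = 6 + 80 = 86; e = 90 − 86 = 4
x=100: ŷ = 6 + 100 = 106; e = 108 − 106 = 2
x=120: ŷ = 6 + 120 = 126; e = 121 − 126 = -5
|e| > 2.5: x=60 (|e|=3), x=80 (|e|=4), x=120 (|e|=5) → 3

3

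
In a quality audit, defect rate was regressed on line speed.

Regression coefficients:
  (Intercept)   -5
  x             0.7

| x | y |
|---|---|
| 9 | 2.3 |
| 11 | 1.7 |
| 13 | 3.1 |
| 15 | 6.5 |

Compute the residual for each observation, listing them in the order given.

x=9: ŷ = -5 + 0.7·9 = 1.3; r = 2.3 − 1.3 = 1
x=11: ŷ = -5 + 0.7·11 = 2.7; r = 1.7 − 2.7 = -1
x=13: ŷ = -5 + 0.7·13 = 4.1; r = 3.1 − 4.1 = -1
x=15: ŷ = -5 + 0.7·15 = 5.5; r = 6.5 − 5.5 = 1

1, -1, -1, 1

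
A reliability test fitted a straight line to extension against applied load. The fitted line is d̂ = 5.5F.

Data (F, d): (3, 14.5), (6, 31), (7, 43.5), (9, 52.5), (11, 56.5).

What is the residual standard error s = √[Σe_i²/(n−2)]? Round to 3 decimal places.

s = 4.397

F=3: d̂ = 5.5·3 = 16.5; e = 14.5 − 16.5 = -2
F=6: d̂ = 5.5·6 = 33; e = 31 − 33 = -2
F=7: d̂ = 5.5·7 = 38.5; e = 43.5 − 38.5 = 5
F=9: d̂ = 5.5·9 = 49.5; e = 52.5 − 49.5 = 3
F=11: d̂ = 5.5·11 = 60.5; e = 56.5 − 60.5 = -4
SSE = 4 + 4 + 25 + 9 + 16 = 58
s = √(58/3) = √19.3333 ≈ 4.397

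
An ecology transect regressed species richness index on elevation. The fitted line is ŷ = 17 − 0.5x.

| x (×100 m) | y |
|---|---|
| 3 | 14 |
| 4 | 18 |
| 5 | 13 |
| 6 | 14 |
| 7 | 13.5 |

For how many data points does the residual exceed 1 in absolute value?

x=3: ŷ = 17 − 0.5·3 = 15.5; e = 14 − 15.5 = -1.5
x=4: ŷ = 17 − 0.5·4 = 15; e = 18 − 15 = 3
x=5: ŷ = 17 − 0.5·5 = 14.5; e = 13 − 14.5 = -1.5
x=6: ŷ = 17 − 0.5·6 = 14; e = 14 − 14 = 0
x=7: ŷ = 17 − 0.5·7 = 13.5; e = 13.5 − 13.5 = 0
|e| > 1: x=3 (|e|=1.5), x=4 (|e|=3), x=5 (|e|=1.5) → 3

3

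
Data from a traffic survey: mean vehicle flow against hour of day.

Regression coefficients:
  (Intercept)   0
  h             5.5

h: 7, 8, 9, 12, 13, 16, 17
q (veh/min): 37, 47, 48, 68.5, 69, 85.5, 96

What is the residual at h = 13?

r = -2.5

q̂ = 5.5·13 = 71.5
r = 69 − 71.5 = -2.5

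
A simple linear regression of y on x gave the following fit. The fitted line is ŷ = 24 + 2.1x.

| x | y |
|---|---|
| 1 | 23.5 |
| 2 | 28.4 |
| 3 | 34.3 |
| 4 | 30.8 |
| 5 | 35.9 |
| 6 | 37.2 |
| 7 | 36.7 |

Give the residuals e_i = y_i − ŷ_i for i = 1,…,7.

-2.6, 0.2, 4, -1.6, 1.4, 0.6, -2

x=1: ŷ = 24 + 2.1·1 = 26.1; e = 23.5 − 26.1 = -2.6
x=2: ŷ = 24 + 2.1·2 = 28.2; e = 28.4 − 28.2 = 0.2
x=3: ŷ = 24 + 2.1·3 = 30.3; e = 34.3 − 30.3 = 4
x=4: ŷ = 24 + 2.1·4 = 32.4; e = 30.8 − 32.4 = -1.6
x=5: ŷ = 24 + 2.1·5 = 34.5; e = 35.9 − 34.5 = 1.4
x=6: ŷ = 24 + 2.1·6 = 36.6; e = 37.2 − 36.6 = 0.6
x=7: ŷ = 24 + 2.1·7 = 38.7; e = 36.7 − 38.7 = -2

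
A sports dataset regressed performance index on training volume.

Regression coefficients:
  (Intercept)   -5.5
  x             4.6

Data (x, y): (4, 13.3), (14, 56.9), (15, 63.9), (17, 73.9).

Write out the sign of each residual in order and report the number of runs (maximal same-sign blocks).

x=4: ŷ = -5.5 + 4.6·4 = 12.9; e = 13.3 − 12.9 = 0.4
x=14: ŷ = -5.5 + 4.6·14 = 58.9; e = 56.9 − 58.9 = -2
x=15: ŷ = -5.5 + 4.6·15 = 63.5; e = 63.9 − 63.5 = 0.4
x=17: ŷ = -5.5 + 4.6·17 = 72.7; e = 73.9 − 72.7 = 1.2
Signs: + − + +
Runs: +×1, −×1, +×2 → 3

3 runs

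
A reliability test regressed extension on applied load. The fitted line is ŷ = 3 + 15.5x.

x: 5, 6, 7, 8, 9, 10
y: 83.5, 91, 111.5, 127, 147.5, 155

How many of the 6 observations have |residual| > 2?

4

x=5: ŷ = 3 + 15.5·5 = 80.5; r = 83.5 − 80.5 = 3
x=6: ŷ = 3 + 15.5·6 = 96; r = 91 − 96 = -5
x=7: ŷ = 3 + 15.5·7 = 111.5; r = 111.5 − 111.5 = 0
x=8: ŷ = 3 + 15.5·8 = 127; r = 127 − 127 = 0
x=9: ŷ = 3 + 15.5·9 = 142.5; r = 147.5 − 142.5 = 5
x=10: ŷ = 3 + 15.5·10 = 158; r = 155 − 158 = -3
|r| > 2: x=5 (|r|=3), x=6 (|r|=5), x=9 (|r|=5), x=10 (|r|=3) → 4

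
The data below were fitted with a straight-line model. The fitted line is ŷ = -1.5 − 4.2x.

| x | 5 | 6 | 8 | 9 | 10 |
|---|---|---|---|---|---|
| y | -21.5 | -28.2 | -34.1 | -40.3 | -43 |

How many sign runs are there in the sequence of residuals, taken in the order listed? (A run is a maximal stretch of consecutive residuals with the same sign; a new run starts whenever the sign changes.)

5 runs

x=5: ŷ = -1.5 − 4.2·5 = -22.5; r = -21.5 − (-22.5) = 1
x=6: ŷ = -1.5 − 4.2·6 = -26.7; r = -28.2 − (-26.7) = -1.5
x=8: ŷ = -1.5 − 4.2·8 = -35.1; r = -34.1 − (-35.1) = 1
x=9: ŷ = -1.5 − 4.2·9 = -39.3; r = -40.3 − (-39.3) = -1
x=10: ŷ = -1.5 − 4.2·10 = -43.5; r = -43 − (-43.5) = 0.5
Signs: + − + − +
Runs: +×1, −×1, +×1, −×1, +×1 → 5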